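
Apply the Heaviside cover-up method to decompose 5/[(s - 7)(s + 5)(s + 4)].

Cover (s - 7), s=7: α = 5/[(7 + 5)(7 + 4)] = 5/132. Cover (s + 5), s=-5: β = 5/[(-5 - 7)(-5 + 4)] = 5/12. Cover (s + 4), s=-4: γ = 5/[(-4 - 7)(-4 + 5)] = -5/11.
Result: (5/132)/(s - 7) + (5/12)/(s + 5) - (5/11)/(s + 4)


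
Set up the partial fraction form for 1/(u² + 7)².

Repeated quadratic factor: (Au + B)/(u² + 7) + (Cu + D)/(u² + 7)²


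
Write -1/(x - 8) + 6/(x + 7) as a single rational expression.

Common denominator (x - 8)(x + 7). Numerator: -1(x + 7) + 6(x - 8) = (-x - 7) + (6x - 48) = 5x - 55
Result: (5x - 55)/[(x - 8)(x + 7)]


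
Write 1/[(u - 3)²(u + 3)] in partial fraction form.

Cover-up at u=-3: C = 1/(-3 - 3)² = 1/36. Cover-up at u=3: B = 1/(3 + 3) = 1/6. Comparing u² coeff: A = -C = -1/36
Result: (-1/36)/(u - 3) + (1/6)/(u - 3)² + (1/36)/(u + 3)


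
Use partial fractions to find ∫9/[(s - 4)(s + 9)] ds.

Decompose: 9/[(s - 4)(s + 9)] = (9/13)/(s - 4) - (9/13)/(s + 9). Integrate each term: (9/13) ln|(s - 4)| - (9/13) ln|(s + 9)| + C


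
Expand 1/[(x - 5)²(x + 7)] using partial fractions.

Cover-up at x=-7: R = 1/(-7 - 5)² = 1/144. Cover-up at x=5: Q = 1/(5 + 7) = 1/12. Comparing x² coeff: P = -R = -1/144
Result: (-1/144)/(x - 5) + (1/12)/(x - 5)² + (1/144)/(x + 7)


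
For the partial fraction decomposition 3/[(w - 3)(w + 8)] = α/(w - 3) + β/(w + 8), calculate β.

Cover-up at w = -8: β = 3/(-8 - 3) = -3/11


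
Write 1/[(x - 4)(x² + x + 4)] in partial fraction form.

Cover-up at x = 4: P = 1/(4² + 1·4 + 4) = 1/24. Then Q = -P = -1/24, R = -P·(1 + 4) = -5/24
Result: (1/24)/(x - 4) - ((1/24)x + 5/24)/(x² + x + 4)


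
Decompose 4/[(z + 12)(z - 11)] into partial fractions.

4/(z + 12)(z - 11) = P/(z + 12) + Q/(z - 11). P = 4/(-12 - 11) = -4/23, Q = 4/(11 + 12) = 4/23
Result: (-4/23)/(z + 12) + (4/23)/(z - 11)


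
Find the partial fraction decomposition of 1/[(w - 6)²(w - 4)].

Cover-up at w=4: R = 1/(4 - 6)² = 1/4. Cover-up at w=6: Q = 1/(6 - 4) = 1/2. Comparing w² coeff: P = -R = -1/4
Result: (-1/4)/(w - 6) + (1/2)/(w - 6)² + (1/4)/(w - 4)


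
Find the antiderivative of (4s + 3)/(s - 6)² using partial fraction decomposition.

Decompose: P = 4, Q = 4·6 + 3 = 27, so (4s + 3)/(s - 6)² = 4/(s - 6) + 27/(s - 6)². Integrate: ∫ P/(s - 6) ds = 4 ln|(s - 6)|; ∫ Q/(s - 6)² ds = -27/(s - 6). Sum: 4 ln|(s - 6)| - 27/(s - 6) + C


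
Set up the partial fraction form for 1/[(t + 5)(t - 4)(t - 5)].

Three distinct linear factors: A/(t + 5) + B/(t - 4) + C/(t - 5)


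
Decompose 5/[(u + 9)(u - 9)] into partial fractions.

5/(u + 9)(u - 9) = A/(u + 9) + B/(u - 9). A = 5/(-9 - 9) = -5/18, B = 5/(9 + 9) = 5/18
Result: (-5/18)/(u + 9) + (5/18)/(u - 9)


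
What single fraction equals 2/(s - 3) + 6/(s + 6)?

Common denominator (s - 3)(s + 6). Numerator: 2(s + 6) + 6(s - 3) = (2s + 12) + (6s - 18) = 8s - 6
Result: (8s - 6)/[(s - 3)(s + 6)]


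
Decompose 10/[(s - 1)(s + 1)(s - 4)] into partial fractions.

Using cover-up method: α = -5/3, β = 1, γ = 2/3
Result: (-5/3)/(s - 1) + 1/(s + 1) + (2/3)/(s - 4)


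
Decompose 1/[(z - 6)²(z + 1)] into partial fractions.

Cover-up at z=-1: C = 1/(-1 - 6)² = 1/49. Cover-up at z=6: B = 1/(6 + 1) = 1/7. Comparing z² coeff: A = -C = -1/49
Result: (-1/49)/(z - 6) + (1/7)/(z - 6)² + (1/49)/(z + 1)


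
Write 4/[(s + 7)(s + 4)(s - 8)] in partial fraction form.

Using cover-up method: A = 4/45, B = -1/9, C = 1/45
Result: (4/45)/(s + 7) - (1/9)/(s + 4) + (1/45)/(s - 8)


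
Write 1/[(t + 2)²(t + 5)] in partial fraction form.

Cover-up at t=-5: R = 1/(-5 + 2)² = 1/9. Cover-up at t=-2: Q = 1/(-2 + 5) = 1/3. Comparing t² coeff: P = -R = -1/9
Result: (-1/9)/(t + 2) + (1/3)/(t + 2)² + (1/9)/(t + 5)


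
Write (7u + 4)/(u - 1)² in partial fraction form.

(7u + 4) = P(u - 1) + Q. At u = 1: Q = 7·1 + 4 = 11. Coeff of u: P = 7
Result: 7/(u - 1) + 11/(u - 1)²


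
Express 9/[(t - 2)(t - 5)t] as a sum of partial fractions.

Using cover-up method: α = -3/2, β = 3/5, γ = 9/10
Result: (-3/2)/(t - 2) + (3/5)/(t - 5) + (9/10)/t


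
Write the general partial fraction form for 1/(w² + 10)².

Repeated quadratic factor: (αw + β)/(w² + 10) + (γw + δ)/(w² + 10)²


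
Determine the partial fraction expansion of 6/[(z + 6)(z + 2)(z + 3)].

Using cover-up method: P = 1/2, Q = 3/2, R = -2
Result: (1/2)/(z + 6) + (3/2)/(z + 2) - 2/(z + 3)


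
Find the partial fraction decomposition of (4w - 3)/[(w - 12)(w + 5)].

At w=12: α = (4·12 - 3)/(12 + 5) = 45/17. At w=-5: β = (4·(-5) - 3)/(-5 - 12) = 23/17
Result: (45/17)/(w - 12) + (23/17)/(w + 5)


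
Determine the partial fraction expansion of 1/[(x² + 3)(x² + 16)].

Coefficient matching gives α = γ = 0, β = 1/(16-3) = 1/13, δ = -β = -1/13
Result: (1/13)/(x² + 3) - (1/13)/(x² + 16)


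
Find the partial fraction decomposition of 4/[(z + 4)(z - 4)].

4/(z + 4)(z - 4) = α/(z + 4) + β/(z - 4). α = 4/(-4 - 4) = -1/2, β = 4/(4 + 4) = 1/2
Result: (-1/2)/(z + 4) + (1/2)/(z - 4)


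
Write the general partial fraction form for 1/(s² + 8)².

Repeated quadratic factor: (αs + β)/(s² + 8) + (γs + δ)/(s² + 8)²


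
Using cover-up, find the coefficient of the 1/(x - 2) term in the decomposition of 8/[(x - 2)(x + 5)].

Cover (x - 2), set x=2: 8/((x + 5) at x=2) = 8/(7) = 8/7


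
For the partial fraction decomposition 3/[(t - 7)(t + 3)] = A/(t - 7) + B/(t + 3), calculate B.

Cover-up at t = -3: B = 3/(-3 - 7) = -3/10


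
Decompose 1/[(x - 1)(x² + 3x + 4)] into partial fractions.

Cover-up at x = 1: A = 1/(1² + 3·1 + 4) = 1/8. Then B = -A = -1/8, C = -A·(3 + 1) = -1/2
Result: (1/8)/(x - 1) - ((1/8)x + 1/2)/(x² + 3x + 4)


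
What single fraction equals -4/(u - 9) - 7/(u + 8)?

Common denominator (u - 9)(u + 8). Numerator: -4(u + 8) - 7(u - 9) = (-4u - 32) - (7u - 63) = -11u + 31
Result: (-11u + 31)/[(u - 9)(u + 8)]


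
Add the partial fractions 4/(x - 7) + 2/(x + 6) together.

Common denominator (x - 7)(x + 6). Numerator: 4(x + 6) + 2(x - 7) = (4x + 24) + (2x - 14) = 6x + 10
Result: (6x + 10)/[(x - 7)(x + 6)]


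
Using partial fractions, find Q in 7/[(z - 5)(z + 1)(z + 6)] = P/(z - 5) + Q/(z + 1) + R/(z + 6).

Cover-up at z = -1: Q = 7/[(-1 - 5)(-1 + 6)] = 7/[(-6)(5)] = -7/30


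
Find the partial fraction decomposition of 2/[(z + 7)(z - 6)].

2/(z + 7)(z - 6) = P/(z + 7) + Q/(z - 6). P = 2/(-7 - 6) = -2/13, Q = 2/(6 + 7) = 2/13
Result: (-2/13)/(z + 7) + (2/13)/(z - 6)


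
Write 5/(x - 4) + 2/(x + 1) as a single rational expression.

Common denominator (x - 4)(x + 1). Numerator: 5(x + 1) + 2(x - 4) = (5x + 5) + (2x - 8) = 7x - 3
Result: (7x - 3)/[(x - 4)(x + 1)]


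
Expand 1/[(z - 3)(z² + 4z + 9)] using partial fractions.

Cover-up at z = 3: A = 1/(3² + 4·3 + 9) = 1/30. Then B = -A = -1/30, C = -A·(4 + 3) = -7/30
Result: (1/30)/(z - 3) - ((1/30)z + 7/30)/(z² + 4z + 9)


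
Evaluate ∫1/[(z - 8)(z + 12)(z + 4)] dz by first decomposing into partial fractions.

Cover-up: P = 1/240, Q = 1/160, R = -1/96. Decomposition: (1/240)/(z - 8) + (1/160)/(z + 12) - (1/96)/(z + 4). Integrate each term: (1/240) ln|(z - 8)| + (1/160) ln|(z + 12)| - (1/96) ln|(z + 4)| + C


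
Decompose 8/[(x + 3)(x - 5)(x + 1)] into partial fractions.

Using cover-up method: α = 1/2, β = 1/6, γ = -2/3
Result: (1/2)/(x + 3) + (1/6)/(x - 5) - (2/3)/(x + 1)


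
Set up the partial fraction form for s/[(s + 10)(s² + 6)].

Linear + irreducible quadratic: P/(s + 10) + (Qs + R)/(s² + 6)


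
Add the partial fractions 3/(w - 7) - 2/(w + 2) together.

Common denominator (w - 7)(w + 2). Numerator: 3(w + 2) - 2(w - 7) = (3w + 6) - (2w - 14) = w + 20
Result: (w + 20)/[(w - 7)(w + 2)]


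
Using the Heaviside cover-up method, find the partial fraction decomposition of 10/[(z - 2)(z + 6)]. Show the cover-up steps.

Cover (z - 2): set z=2, get P = 10/(2 + 6) = 5/4. Cover (z + 6): set z=-6, get Q = 10/(-6 - 2) = -5/4.
Result: (5/4)/(z - 2) - (5/4)/(z + 6)


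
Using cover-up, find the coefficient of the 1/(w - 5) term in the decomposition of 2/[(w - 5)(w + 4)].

Cover (w - 5), set w=5: 2/((w + 4) at w=5) = 2/(9) = 2/9


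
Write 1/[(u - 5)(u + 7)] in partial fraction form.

1/(u - 5)(u + 7) = α/(u - 5) + β/(u + 7). α = 1/(5 + 7) = 1/12, β = 1/(-7 - 5) = -1/12
Result: (1/12)/(u - 5) - (1/12)/(u + 7)


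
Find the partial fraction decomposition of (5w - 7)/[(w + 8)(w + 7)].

At w=-8: A = (5·(-8) - 7)/(-8 + 7) = 47. At w=-7: B = (5·(-7) - 7)/(-7 + 8) = -42
Result: 47/(w + 8) - 42/(w + 7)


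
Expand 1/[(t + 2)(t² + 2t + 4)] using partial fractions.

Cover-up at t = -2: P = 1/((-2)² + 2·(-2) + 4) = 1/4. Then Q = -P = -1/4, R = -P·(2 - 2) = 0
Result: (1/4)/(t + 2) - ((1/4)t)/(t² + 2t + 4)


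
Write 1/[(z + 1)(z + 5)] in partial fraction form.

1/(z + 1)(z + 5) = A/(z + 1) + B/(z + 5). A = 1/(-1 + 5) = 1/4, B = 1/(-5 + 1) = -1/4
Result: (1/4)/(z + 1) - (1/4)/(z + 5)


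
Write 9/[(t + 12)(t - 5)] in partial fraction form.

9/(t + 12)(t - 5) = P/(t + 12) + Q/(t - 5). P = 9/(-12 - 5) = -9/17, Q = 9/(5 + 12) = 9/17
Result: (-9/17)/(t + 12) + (9/17)/(t - 5)


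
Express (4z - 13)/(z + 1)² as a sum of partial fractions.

(4z - 13) = P(z + 1) + Q. At z = -1: Q = 4·(-1) - 13 = -17. Coeff of z: P = 4
Result: 4/(z + 1) - 17/(z + 1)²


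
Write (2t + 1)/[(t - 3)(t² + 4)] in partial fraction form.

At t=3: A = (2·3 + 1)/(3² + 4) = 7/13. B = -A = -7/13, C = 2 - 3·A = 5/13
Result: (7/13)/(t - 3) - ((7/13)t - 5/13)/(t² + 4)


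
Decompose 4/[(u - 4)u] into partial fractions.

4/(u - 4)u = α/(u - 4) + β/u. α = 4/(4 - 0) = 1, β = 4/(0 - 4) = -1
Result: 1/(u - 4) - 1/u


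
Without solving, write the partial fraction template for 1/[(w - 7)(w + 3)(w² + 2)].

Two linear + quadratic: α/(w - 7) + β/(w + 3) + (γw + δ)/(w² + 2)


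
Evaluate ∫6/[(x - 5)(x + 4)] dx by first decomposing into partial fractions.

Decompose: 6/[(x - 5)(x + 4)] = (2/3)/(x - 5) - (2/3)/(x + 4). Integrate each term: (2/3) ln|(x - 5)| - (2/3) ln|(x + 4)| + C


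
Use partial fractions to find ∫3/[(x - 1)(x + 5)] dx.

Decompose: 3/[(x - 1)(x + 5)] = (1/2)/(x - 1) - (1/2)/(x + 5). Integrate each term: (1/2) ln|(x - 1)| - (1/2) ln|(x + 5)| + C


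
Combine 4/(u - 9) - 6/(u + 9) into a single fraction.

Common denominator (u - 9)(u + 9). Numerator: 4(u + 9) - 6(u - 9) = (4u + 36) - (6u - 54) = -2u + 90
Result: (-2u + 90)/[(u - 9)(u + 9)]


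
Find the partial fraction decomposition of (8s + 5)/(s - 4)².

(8s + 5) = α(s - 4) + β. At s = 4: β = 8·4 + 5 = 37. Coeff of s: α = 8
Result: 8/(s - 4) + 37/(s - 4)²


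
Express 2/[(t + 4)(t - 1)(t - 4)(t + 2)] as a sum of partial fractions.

Using Heaviside cover-up: (-1/40)/(t + 4) - (2/45)/(t - 1) + (1/72)/(t - 4) + (1/18)/(t + 2)


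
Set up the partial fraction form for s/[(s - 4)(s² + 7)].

Linear + irreducible quadratic: α/(s - 4) + (βs + γ)/(s² + 7)


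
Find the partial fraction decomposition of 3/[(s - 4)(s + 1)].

3/(s - 4)(s + 1) = P/(s - 4) + Q/(s + 1). P = 3/(4 + 1) = 3/5, Q = 3/(-1 - 4) = -3/5
Result: (3/5)/(s - 4) - (3/5)/(s + 1)


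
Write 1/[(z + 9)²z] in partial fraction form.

Cover-up at z=0: γ = 1/(0 + 9)² = 1/81. Cover-up at z=-9: β = 1/(-9 - 0) = -1/9. Comparing z² coeff: α = -γ = -1/81
Result: (-1/81)/(z + 9) - (1/9)/(z + 9)² + (1/81)/z


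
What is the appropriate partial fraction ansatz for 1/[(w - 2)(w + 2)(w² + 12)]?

Two linear + quadratic: A/(w - 2) + B/(w + 2) + (Cw + D)/(w² + 12)


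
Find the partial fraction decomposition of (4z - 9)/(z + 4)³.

(4z - 9) = A(z + 4)² + B(z + 4) + C. At z = -4: C = 4·(-4) - 9 = -25. Coefficients: A = 0, B = 4
Result: 4/(z + 4)² - 25/(z + 4)³


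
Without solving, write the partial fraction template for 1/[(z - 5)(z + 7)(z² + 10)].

Two linear + quadratic: P/(z - 5) + Q/(z + 7) + (Rz + S)/(z² + 10)


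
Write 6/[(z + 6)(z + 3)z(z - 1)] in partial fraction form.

Using Heaviside cover-up: (-1/21)/(z + 6) + (1/6)/(z + 3) - (1/3)/z + (3/14)/(z - 1)


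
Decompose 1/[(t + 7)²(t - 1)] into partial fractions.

Cover-up at t=1: R = 1/(1 + 7)² = 1/64. Cover-up at t=-7: Q = 1/(-7 - 1) = -1/8. Comparing t² coeff: P = -R = -1/64
Result: (-1/64)/(t + 7) - (1/8)/(t + 7)² + (1/64)/(t - 1)


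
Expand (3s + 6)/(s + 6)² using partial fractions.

(3s + 6) = α(s + 6) + β. At s = -6: β = 3·(-6) + 6 = -12. Coeff of s: α = 3
Result: 3/(s + 6) - 12/(s + 6)²


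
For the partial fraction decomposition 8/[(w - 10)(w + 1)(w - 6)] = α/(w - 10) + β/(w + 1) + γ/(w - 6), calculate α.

Cover-up at w = 10: α = 8/[(10 + 1)(10 - 6)] = 8/[(11)(4)] = 8/44 = 2/11


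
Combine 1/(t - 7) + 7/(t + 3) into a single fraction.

Common denominator (t - 7)(t + 3). Numerator: 1(t + 3) + 7(t - 7) = (t + 3) + (7t - 49) = 8t - 46
Result: (8t - 46)/[(t - 7)(t + 3)]


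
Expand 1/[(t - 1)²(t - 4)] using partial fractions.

Cover-up at t=4: γ = 1/(4 - 1)² = 1/9. Cover-up at t=1: β = 1/(1 - 4) = -1/3. Comparing t² coeff: α = -γ = -1/9
Result: (-1/9)/(t - 1) - (1/3)/(t - 1)² + (1/9)/(t - 4)


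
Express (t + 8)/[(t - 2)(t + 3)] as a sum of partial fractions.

At t=2: α = (1·2 + 8)/(2 + 3) = 2. At t=-3: β = (1·(-3) + 8)/(-3 - 2) = -1
Result: 2/(t - 2) - 1/(t + 3)


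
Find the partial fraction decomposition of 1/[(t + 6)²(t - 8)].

Cover-up at t=8: γ = 1/(8 + 6)² = 1/196. Cover-up at t=-6: β = 1/(-6 - 8) = -1/14. Comparing t² coeff: α = -γ = -1/196
Result: (-1/196)/(t + 6) - (1/14)/(t + 6)² + (1/196)/(t - 8)


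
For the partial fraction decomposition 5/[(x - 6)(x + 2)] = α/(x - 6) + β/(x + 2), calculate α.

Cover-up at x = 6: α = 5/(6 + 2) = 5/8


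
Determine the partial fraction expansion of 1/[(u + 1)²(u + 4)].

Cover-up at u=-4: C = 1/(-4 + 1)² = 1/9. Cover-up at u=-1: B = 1/(-1 + 4) = 1/3. Comparing u² coeff: A = -C = -1/9
Result: (-1/9)/(u + 1) + (1/3)/(u + 1)² + (1/9)/(u + 4)


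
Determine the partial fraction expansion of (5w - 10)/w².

(5w - 10) = Pw + Q. At w = 0: Q = 5·0 - 10 = -10. Coeff of w: P = 5
Result: 5/w - 10/w²


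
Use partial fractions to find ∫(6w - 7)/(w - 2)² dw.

Decompose: P = 6, Q = 6·2 - 7 = 5, so (6w - 7)/(w - 2)² = 6/(w - 2) + 5/(w - 2)². Integrate: ∫ P/(w - 2) dw = 6 ln|(w - 2)|; ∫ Q/(w - 2)² dw = -5/(w - 2). Sum: 6 ln|(w - 2)| - 5/(w - 2) + C


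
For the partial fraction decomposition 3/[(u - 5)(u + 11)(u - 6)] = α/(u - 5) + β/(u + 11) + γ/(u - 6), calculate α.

Cover-up at u = 5: α = 3/[(5 + 11)(5 - 6)] = 3/[(16)(-1)] = -3/16


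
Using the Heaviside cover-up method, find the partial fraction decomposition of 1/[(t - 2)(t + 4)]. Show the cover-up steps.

Cover (t - 2): set t=2, get P = 1/(2 + 4) = 1/6. Cover (t + 4): set t=-4, get Q = 1/(-4 - 2) = -1/6.
Result: (1/6)/(t - 2) - (1/6)/(t + 4)


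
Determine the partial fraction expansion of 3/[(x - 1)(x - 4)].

3/(x - 1)(x - 4) = P/(x - 1) + Q/(x - 4). P = 3/(1 - 4) = -1, Q = 3/(4 - 1) = 1
Result: -1/(x - 1) + 1/(x - 4)


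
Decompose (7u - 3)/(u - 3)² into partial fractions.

(7u - 3) = α(u - 3) + β. At u = 3: β = 7·3 - 3 = 18. Coeff of u: α = 7
Result: 7/(u - 3) + 18/(u - 3)²


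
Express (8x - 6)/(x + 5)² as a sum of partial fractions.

(8x - 6) = P(x + 5) + Q. At x = -5: Q = 8·(-5) - 6 = -46. Coeff of x: P = 8
Result: 8/(x + 5) - 46/(x + 5)²


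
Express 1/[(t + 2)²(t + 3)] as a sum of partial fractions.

Cover-up at t=-3: γ = 1/(-3 + 2)² = 1. Cover-up at t=-2: β = 1/(-2 + 3) = 1. Comparing t² coeff: α = -γ = -1
Result: -1/(t + 2) + 1/(t + 2)² + 1/(t + 3)


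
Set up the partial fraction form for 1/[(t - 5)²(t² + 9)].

Repeated linear + quadratic: A/(t - 5) + B/(t - 5)² + (Ct + D)/(t² + 9)


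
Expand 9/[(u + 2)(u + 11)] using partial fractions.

9/(u + 2)(u + 11) = α/(u + 2) + β/(u + 11). α = 9/(-2 + 11) = 1, β = 9/(-11 + 2) = -1
Result: 1/(u + 2) - 1/(u + 11)


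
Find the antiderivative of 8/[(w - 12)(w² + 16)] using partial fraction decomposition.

Cover-up at w=12: α = 8/(12²+16) = 1/20. Coeff matching: β = -1/20, γ = -3/5. Decomposition: (1/20)/(w - 12) - ((1/20)w + 3/5)/(w² + 16). Integrate: linear → ln, quadratic → (1/2)ln + arctan: (1/20) ln|(w - 12)| - (1/40) ln(w² + 16) - (3/20) arctan(w/4) + C


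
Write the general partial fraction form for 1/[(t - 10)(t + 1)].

Distinct linear factors: A/(t - 10) + B/(t + 1)


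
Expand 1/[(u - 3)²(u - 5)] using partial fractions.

Cover-up at u=5: γ = 1/(5 - 3)² = 1/4. Cover-up at u=3: β = 1/(3 - 5) = -1/2. Comparing u² coeff: α = -γ = -1/4
Result: (-1/4)/(u - 3) - (1/2)/(u - 3)² + (1/4)/(u - 5)


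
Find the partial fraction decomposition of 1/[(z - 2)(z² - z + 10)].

Cover-up at z = 2: P = 1/(2² - 1·2 + 10) = 1/12. Then Q = -P = -1/12, R = -P·(-1 + 2) = -1/12
Result: (1/12)/(z - 2) - ((1/12)z + 1/12)/(z² - z + 10)


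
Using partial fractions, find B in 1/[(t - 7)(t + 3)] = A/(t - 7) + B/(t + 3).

Cover-up at t = -3: B = 1/(-3 - 7) = -1/10


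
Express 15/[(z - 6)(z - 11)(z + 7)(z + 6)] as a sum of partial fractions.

Using Heaviside cover-up: (-1/52)/(z - 6) + (1/102)/(z - 11) - (5/78)/(z + 7) + (5/68)/(z + 6)


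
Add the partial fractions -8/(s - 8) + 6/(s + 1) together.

Common denominator (s - 8)(s + 1). Numerator: -8(s + 1) + 6(s - 8) = (-8s - 8) + (6s - 48) = -2s - 56
Result: (-2s - 56)/[(s - 8)(s + 1)]


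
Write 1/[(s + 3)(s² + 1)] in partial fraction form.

Cover-up at s = -3: A = 1/((-3)² + 1) = 1/10. Then B = -A = -1/10, C = -A·(0 - 3) = 3/10
Result: (1/10)/(s + 3) - ((1/10)s - 3/10)/(s² + 1)


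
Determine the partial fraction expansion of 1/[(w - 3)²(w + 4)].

Cover-up at w=-4: C = 1/(-4 - 3)² = 1/49. Cover-up at w=3: B = 1/(3 + 4) = 1/7. Comparing w² coeff: A = -C = -1/49
Result: (-1/49)/(w - 3) + (1/7)/(w - 3)² + (1/49)/(w + 4)


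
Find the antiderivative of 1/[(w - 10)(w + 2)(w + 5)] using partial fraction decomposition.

Cover-up: A = 1/180, B = -1/36, C = 1/45. Decomposition: (1/180)/(w - 10) - (1/36)/(w + 2) + (1/45)/(w + 5). Integrate each term: (1/180) ln|(w - 10)| - (1/36) ln|(w + 2)| + (1/45) ln|(w + 5)| + C


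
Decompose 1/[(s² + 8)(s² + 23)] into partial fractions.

Coefficient matching gives A = C = 0, B = 1/(23-8) = 1/15, D = -B = -1/15
Result: (1/15)/(s² + 8) - (1/15)/(s² + 23)


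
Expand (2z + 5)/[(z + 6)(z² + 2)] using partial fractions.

At z=-6: P = (2·(-6) + 5)/((-6)² + 2) = -7/38. Q = -P = 7/38, R = 2 - (-6)·P = 17/19
Result: (-7/38)/(z + 6) + ((7/38)z + 17/19)/(z² + 2)


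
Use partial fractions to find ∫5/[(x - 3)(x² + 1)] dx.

Cover-up at x=3: α = 5/(3²+1) = 1/2. Coeff matching: β = -1/2, γ = -3/2. Decomposition: (1/2)/(x - 3) - ((1/2)x + 3/2)/(x² + 1). Integrate: linear → ln, quadratic → (1/2)ln + arctan: (1/2) ln|(x - 3)| - (1/4) ln(x² + 1) - (3/2) arctan(x) + C


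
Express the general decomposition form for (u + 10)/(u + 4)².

Repeated linear factor: P/(u + 4) + Q/(u + 4)²


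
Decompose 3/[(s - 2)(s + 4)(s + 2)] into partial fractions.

Using cover-up method: α = 1/8, β = 1/4, γ = -3/8
Result: (1/8)/(s - 2) + (1/4)/(s + 4) - (3/8)/(s + 2)


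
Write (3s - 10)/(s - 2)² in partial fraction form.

(3s - 10) = A(s - 2) + B. At s = 2: B = 3·2 - 10 = -4. Coeff of s: A = 3
Result: 3/(s - 2) - 4/(s - 2)²


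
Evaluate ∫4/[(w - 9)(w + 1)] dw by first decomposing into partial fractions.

Decompose: 4/[(w - 9)(w + 1)] = (2/5)/(w - 9) - (2/5)/(w + 1). Integrate each term: (2/5) ln|(w - 9)| - (2/5) ln|(w + 1)| + C


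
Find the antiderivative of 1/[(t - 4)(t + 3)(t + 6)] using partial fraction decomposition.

Cover-up: A = 1/70, B = -1/21, C = 1/30. Decomposition: (1/70)/(t - 4) - (1/21)/(t + 3) + (1/30)/(t + 6). Integrate each term: (1/70) ln|(t - 4)| - (1/21) ln|(t + 3)| + (1/30) ln|(t + 6)| + C


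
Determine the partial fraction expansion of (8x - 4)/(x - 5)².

(8x - 4) = A(x - 5) + B. At x = 5: B = 8·5 - 4 = 36. Coeff of x: A = 8
Result: 8/(x - 5) + 36/(x - 5)²


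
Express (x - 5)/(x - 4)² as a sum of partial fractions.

(x - 5) = A(x - 4) + B. At x = 4: B = 1·4 - 5 = -1. Coeff of x: A = 1
Result: 1/(x - 4) - 1/(x - 4)²


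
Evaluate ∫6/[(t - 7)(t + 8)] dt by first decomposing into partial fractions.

Decompose: 6/[(t - 7)(t + 8)] = (2/5)/(t - 7) - (2/5)/(t + 8). Integrate each term: (2/5) ln|(t - 7)| - (2/5) ln|(t + 8)| + C


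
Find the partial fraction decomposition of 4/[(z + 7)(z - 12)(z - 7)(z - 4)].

Using Heaviside cover-up: (-2/1463)/(z + 7) + (1/190)/(z - 12) - (2/105)/(z - 7) + (1/66)/(z - 4)


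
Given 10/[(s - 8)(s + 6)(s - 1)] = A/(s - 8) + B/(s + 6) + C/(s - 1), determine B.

Cover-up at s = -6: B = 10/[(-6 - 8)(-6 - 1)] = 10/[(-14)(-7)] = 10/98 = 5/49


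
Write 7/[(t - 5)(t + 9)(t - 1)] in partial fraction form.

Using cover-up method: α = 1/8, β = 1/20, γ = -7/40
Result: (1/8)/(t - 5) + (1/20)/(t + 9) - (7/40)/(t - 1)


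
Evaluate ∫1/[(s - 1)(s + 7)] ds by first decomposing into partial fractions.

Decompose: 1/[(s - 1)(s + 7)] = (1/8)/(s - 1) - (1/8)/(s + 7). Integrate each term: (1/8) ln|(s - 1)| - (1/8) ln|(s + 7)| + C


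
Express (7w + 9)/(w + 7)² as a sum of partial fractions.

(7w + 9) = α(w + 7) + β. At w = -7: β = 7·(-7) + 9 = -40. Coeff of w: α = 7
Result: 7/(w + 7) - 40/(w + 7)²


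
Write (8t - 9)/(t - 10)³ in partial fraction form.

(8t - 9) = A(t - 10)² + B(t - 10) + C. At t = 10: C = 8·10 - 9 = 71. Coefficients: A = 0, B = 8
Result: 8/(t - 10)² + 71/(t - 10)³


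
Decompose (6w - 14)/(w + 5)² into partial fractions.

(6w - 14) = A(w + 5) + B. At w = -5: B = 6·(-5) - 14 = -44. Coeff of w: A = 6
Result: 6/(w + 5) - 44/(w + 5)²


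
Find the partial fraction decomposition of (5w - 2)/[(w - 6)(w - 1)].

At w=6: α = (5·6 - 2)/(6 - 1) = 28/5. At w=1: β = (5·1 - 2)/(1 - 6) = -3/5
Result: (28/5)/(w - 6) - (3/5)/(w - 1)


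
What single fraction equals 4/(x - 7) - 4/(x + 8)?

Common denominator (x - 7)(x + 8). Numerator: 4(x + 8) - 4(x - 7) = (4x + 32) - (4x - 28) = 60
Result: (60)/[(x - 7)(x + 8)]


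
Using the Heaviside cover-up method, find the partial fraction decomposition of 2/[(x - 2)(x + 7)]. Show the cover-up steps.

Cover (x - 2): set x=2, get A = 2/(2 + 7) = 2/9. Cover (x + 7): set x=-7, get B = 2/(-7 - 2) = -2/9.
Result: (2/9)/(x - 2) - (2/9)/(x + 7)


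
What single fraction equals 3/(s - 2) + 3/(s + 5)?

Common denominator (s - 2)(s + 5). Numerator: 3(s + 5) + 3(s - 2) = (3s + 15) + (3s - 6) = 6s + 9
Result: (6s + 9)/[(s - 2)(s + 5)]


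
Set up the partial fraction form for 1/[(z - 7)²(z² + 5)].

Repeated linear + quadratic: A/(z - 7) + B/(z - 7)² + (Cz + D)/(z² + 5)


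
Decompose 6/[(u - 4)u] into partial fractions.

6/(u - 4)u = α/(u - 4) + β/u. α = 6/(4 - 0) = 3/2, β = 6/(0 - 4) = -3/2
Result: (3/2)/(u - 4) - (3/2)/u


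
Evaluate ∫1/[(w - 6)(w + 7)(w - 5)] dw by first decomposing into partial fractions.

Cover-up: A = 1/13, B = 1/156, C = -1/12. Decomposition: (1/13)/(w - 6) + (1/156)/(w + 7) - (1/12)/(w - 5). Integrate each term: (1/13) ln|(w - 6)| + (1/156) ln|(w + 7)| - (1/12) ln|(w - 5)| + C


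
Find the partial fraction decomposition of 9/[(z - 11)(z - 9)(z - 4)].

Using cover-up method: P = 9/14, Q = -9/10, R = 9/35
Result: (9/14)/(z - 11) - (9/10)/(z - 9) + (9/35)/(z - 4)


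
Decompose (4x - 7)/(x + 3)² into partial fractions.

(4x - 7) = A(x + 3) + B. At x = -3: B = 4·(-3) - 7 = -19. Coeff of x: A = 4
Result: 4/(x + 3) - 19/(x + 3)²


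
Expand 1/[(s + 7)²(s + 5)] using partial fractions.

Cover-up at s=-5: C = 1/(-5 + 7)² = 1/4. Cover-up at s=-7: B = 1/(-7 + 5) = -1/2. Comparing s² coeff: A = -C = -1/4
Result: (-1/4)/(s + 7) - (1/2)/(s + 7)² + (1/4)/(s + 5)


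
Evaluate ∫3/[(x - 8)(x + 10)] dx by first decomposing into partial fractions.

Decompose: 3/[(x - 8)(x + 10)] = (1/6)/(x - 8) - (1/6)/(x + 10). Integrate each term: (1/6) ln|(x - 8)| - (1/6) ln|(x + 10)| + C


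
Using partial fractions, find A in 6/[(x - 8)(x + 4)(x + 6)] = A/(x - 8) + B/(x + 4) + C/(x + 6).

Cover-up at x = 8: A = 6/[(8 + 4)(8 + 6)] = 6/[(12)(14)] = 6/168 = 1/28


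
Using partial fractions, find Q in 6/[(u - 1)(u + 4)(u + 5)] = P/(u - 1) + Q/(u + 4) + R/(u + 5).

Cover-up at u = -4: Q = 6/[(-4 - 1)(-4 + 5)] = 6/[(-5)(1)] = -6/5


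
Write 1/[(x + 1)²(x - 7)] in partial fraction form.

Cover-up at x=7: C = 1/(7 + 1)² = 1/64. Cover-up at x=-1: B = 1/(-1 - 7) = -1/8. Comparing x² coeff: A = -C = -1/64
Result: (-1/64)/(x + 1) - (1/8)/(x + 1)² + (1/64)/(x - 7)


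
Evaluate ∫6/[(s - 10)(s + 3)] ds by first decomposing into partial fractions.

Decompose: 6/[(s - 10)(s + 3)] = (6/13)/(s - 10) - (6/13)/(s + 3). Integrate each term: (6/13) ln|(s - 10)| - (6/13) ln|(s + 3)| + C


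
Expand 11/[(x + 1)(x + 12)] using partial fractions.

11/(x + 1)(x + 12) = A/(x + 1) + B/(x + 12). A = 11/(-1 + 12) = 1, B = 11/(-12 + 1) = -1
Result: 1/(x + 1) - 1/(x + 12)


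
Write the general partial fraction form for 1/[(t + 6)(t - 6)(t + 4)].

Three distinct linear factors: A/(t + 6) + B/(t - 6) + C/(t + 4)


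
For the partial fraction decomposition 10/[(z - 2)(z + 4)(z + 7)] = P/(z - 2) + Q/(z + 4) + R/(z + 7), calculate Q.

Cover-up at z = -4: Q = 10/[(-4 - 2)(-4 + 7)] = 10/[(-6)(3)] = -10/18 = -5/9


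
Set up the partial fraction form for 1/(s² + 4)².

Repeated quadratic factor: (αs + β)/(s² + 4) + (γs + δ)/(s² + 4)²


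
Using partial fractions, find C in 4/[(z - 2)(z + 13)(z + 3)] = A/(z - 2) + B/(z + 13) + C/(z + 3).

Cover-up at z = -3: C = 4/[(-3 - 2)(-3 + 13)] = 4/[(-5)(10)] = -4/50 = -2/25


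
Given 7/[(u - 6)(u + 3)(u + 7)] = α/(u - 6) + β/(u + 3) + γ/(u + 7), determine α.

Cover-up at u = 6: α = 7/[(6 + 3)(6 + 7)] = 7/[(9)(13)] = 7/117


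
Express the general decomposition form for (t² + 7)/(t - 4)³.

Repeated linear factor (power 3): A/(t - 4) + B/(t - 4)² + C/(t - 4)³


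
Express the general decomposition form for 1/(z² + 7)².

Repeated quadratic factor: (Pz + Q)/(z² + 7) + (Rz + S)/(z² + 7)²


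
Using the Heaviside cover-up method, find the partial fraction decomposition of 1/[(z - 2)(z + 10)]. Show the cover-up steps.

Cover (z - 2): set z=2, get α = 1/(2 + 10) = 1/12. Cover (z + 10): set z=-10, get β = 1/(-10 - 2) = -1/12.
Result: (1/12)/(z - 2) - (1/12)/(z + 10)


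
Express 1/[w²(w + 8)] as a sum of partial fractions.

Cover-up at w=-8: R = 1/(-8 - 0)² = 1/64. Cover-up at w=0: Q = 1/(0 + 8) = 1/8. Comparing w² coeff: P = -R = -1/64
Result: (-1/64)/w + (1/8)/w² + (1/64)/(w + 8)


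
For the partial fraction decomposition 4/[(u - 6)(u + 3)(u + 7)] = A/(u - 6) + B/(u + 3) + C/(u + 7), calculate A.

Cover-up at u = 6: A = 4/[(6 + 3)(6 + 7)] = 4/[(9)(13)] = 4/117


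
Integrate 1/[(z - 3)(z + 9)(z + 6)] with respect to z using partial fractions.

Cover-up: α = 1/108, β = 1/36, γ = -1/27. Decomposition: (1/108)/(z - 3) + (1/36)/(z + 9) - (1/27)/(z + 6). Integrate each term: (1/108) ln|(z - 3)| + (1/36) ln|(z + 9)| - (1/27) ln|(z + 6)| + C


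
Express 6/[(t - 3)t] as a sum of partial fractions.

6/(t - 3)t = P/(t - 3) + Q/t. P = 6/(3 - 0) = 2, Q = 6/(0 - 3) = -2
Result: 2/(t - 3) - 2/t


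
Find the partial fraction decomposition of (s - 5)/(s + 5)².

(s - 5) = α(s + 5) + β. At s = -5: β = 1·(-5) - 5 = -10. Coeff of s: α = 1
Result: 1/(s + 5) - 10/(s + 5)²


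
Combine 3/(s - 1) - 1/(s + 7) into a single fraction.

Common denominator (s - 1)(s + 7). Numerator: 3(s + 7) - 1(s - 1) = (3s + 21) - (s - 1) = 2s + 22
Result: (2s + 22)/[(s - 1)(s + 7)]


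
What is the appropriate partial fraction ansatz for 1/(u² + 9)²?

Repeated quadratic factor: (αu + β)/(u² + 9) + (γu + δ)/(u² + 9)²


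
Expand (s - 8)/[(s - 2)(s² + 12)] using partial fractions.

At s=2: A = (1·2 - 8)/(2² + 12) = -3/8. B = -A = 3/8, C = 1 - 2·A = 7/4
Result: (-3/8)/(s - 2) + ((3/8)s + 7/4)/(s² + 12)


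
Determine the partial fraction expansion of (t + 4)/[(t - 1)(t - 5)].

At t=1: A = (1·1 + 4)/(1 - 5) = -5/4. At t=5: B = (1·5 + 4)/(5 - 1) = 9/4
Result: (-5/4)/(t - 1) + (9/4)/(t - 5)


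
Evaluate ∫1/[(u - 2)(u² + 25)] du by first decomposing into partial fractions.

Cover-up at u=2: P = 1/(2²+25) = 1/29. Coeff matching: Q = -1/29, R = -2/29. Decomposition: (1/29)/(u - 2) - ((1/29)u + 2/29)/(u² + 25). Integrate: linear → ln, quadratic → (1/2)ln + arctan: (1/29) ln|(u - 2)| - (1/58) ln(u² + 25) - (2/145) arctan(u/5) + C


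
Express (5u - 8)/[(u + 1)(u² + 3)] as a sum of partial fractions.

At u=-1: A = (5·(-1) - 8)/((-1)² + 3) = -13/4. B = -A = 13/4, C = 5 - (-1)·A = 7/4
Result: (-13/4)/(u + 1) + ((13/4)u + 7/4)/(u² + 3)


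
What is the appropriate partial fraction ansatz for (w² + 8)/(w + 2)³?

Repeated linear factor (power 3): α/(w + 2) + β/(w + 2)² + γ/(w + 2)³


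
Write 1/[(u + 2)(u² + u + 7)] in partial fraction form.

Cover-up at u = -2: α = 1/((-2)² + 1·(-2) + 7) = 1/9. Then β = -α = -1/9, γ = -α·(1 - 2) = 1/9
Result: (1/9)/(u + 2) - ((1/9)u - 1/9)/(u² + u + 7)


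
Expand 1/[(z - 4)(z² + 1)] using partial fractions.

Cover-up at z = 4: A = 1/(4² + 1) = 1/17. Then B = -A = -1/17, C = -A·(0 + 4) = -4/17
Result: (1/17)/(z - 4) - ((1/17)z + 4/17)/(z² + 1)


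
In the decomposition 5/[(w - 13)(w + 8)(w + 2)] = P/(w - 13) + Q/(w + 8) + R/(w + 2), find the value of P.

Cover-up at w = 13: P = 5/[(13 + 8)(13 + 2)] = 5/[(21)(15)] = 5/315 = 1/63


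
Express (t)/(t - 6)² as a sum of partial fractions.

(t) = A(t - 6) + B. At t = 6: B = 1·6 + 0 = 6. Coeff of t: A = 1
Result: 1/(t - 6) + 6/(t - 6)²


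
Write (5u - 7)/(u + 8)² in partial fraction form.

(5u - 7) = A(u + 8) + B. At u = -8: B = 5·(-8) - 7 = -47. Coeff of u: A = 5
Result: 5/(u + 8) - 47/(u + 8)²


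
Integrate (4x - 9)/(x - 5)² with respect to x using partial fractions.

Decompose: P = 4, Q = 4·5 - 9 = 11, so (4x - 9)/(x - 5)² = 4/(x - 5) + 11/(x - 5)². Integrate: ∫ P/(x - 5) dx = 4 ln|(x - 5)|; ∫ Q/(x - 5)² dx = -11/(x - 5). Sum: 4 ln|(x - 5)| - 11/(x - 5) + C


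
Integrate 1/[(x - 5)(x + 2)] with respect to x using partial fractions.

Decompose: 1/[(x - 5)(x + 2)] = (1/7)/(x - 5) - (1/7)/(x + 2). Integrate each term: (1/7) ln|(x - 5)| - (1/7) ln|(x + 2)| + C


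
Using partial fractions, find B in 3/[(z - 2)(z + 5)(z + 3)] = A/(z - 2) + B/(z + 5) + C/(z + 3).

Cover-up at z = -5: B = 3/[(-5 - 2)(-5 + 3)] = 3/[(-7)(-2)] = 3/14


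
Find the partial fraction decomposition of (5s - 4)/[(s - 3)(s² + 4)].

At s=3: α = (5·3 - 4)/(3² + 4) = 11/13. β = -α = -11/13, γ = 5 - 3·α = 32/13
Result: (11/13)/(s - 3) - ((11/13)s - 32/13)/(s² + 4)


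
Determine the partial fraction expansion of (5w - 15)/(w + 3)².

(5w - 15) = P(w + 3) + Q. At w = -3: Q = 5·(-3) - 15 = -30. Coeff of w: P = 5
Result: 5/(w + 3) - 30/(w + 3)²


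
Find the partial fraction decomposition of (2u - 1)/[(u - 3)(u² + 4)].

At u=3: A = (2·3 - 1)/(3² + 4) = 5/13. B = -A = -5/13, C = 2 - 3·A = 11/13
Result: (5/13)/(u - 3) - ((5/13)u - 11/13)/(u² + 4)


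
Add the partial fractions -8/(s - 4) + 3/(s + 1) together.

Common denominator (s - 4)(s + 1). Numerator: -8(s + 1) + 3(s - 4) = (-8s - 8) + (3s - 12) = -5s - 20
Result: (-5s - 20)/[(s - 4)(s + 1)]


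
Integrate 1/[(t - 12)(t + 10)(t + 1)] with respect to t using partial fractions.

Cover-up: P = 1/286, Q = 1/198, R = -1/117. Decomposition: (1/286)/(t - 12) + (1/198)/(t + 10) - (1/117)/(t + 1). Integrate each term: (1/286) ln|(t - 12)| + (1/198) ln|(t + 10)| - (1/117) ln|(t + 1)| + C


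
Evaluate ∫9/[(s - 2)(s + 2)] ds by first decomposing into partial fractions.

Decompose: 9/[(s - 2)(s + 2)] = (9/4)/(s - 2) - (9/4)/(s + 2). Integrate each term: (9/4) ln|(s - 2)| - (9/4) ln|(s + 2)| + C


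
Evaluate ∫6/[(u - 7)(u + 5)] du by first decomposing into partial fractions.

Decompose: 6/[(u - 7)(u + 5)] = (1/2)/(u - 7) - (1/2)/(u + 5). Integrate each term: (1/2) ln|(u - 7)| - (1/2) ln|(u + 5)| + C


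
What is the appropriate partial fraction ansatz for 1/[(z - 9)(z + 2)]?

Distinct linear factors: A/(z - 9) + B/(z + 2)


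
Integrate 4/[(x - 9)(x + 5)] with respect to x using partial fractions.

Decompose: 4/[(x - 9)(x + 5)] = (2/7)/(x - 9) - (2/7)/(x + 5). Integrate each term: (2/7) ln|(x - 9)| - (2/7) ln|(x + 5)| + C


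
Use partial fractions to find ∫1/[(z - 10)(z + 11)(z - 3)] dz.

Cover-up: α = 1/147, β = 1/294, γ = -1/98. Decomposition: (1/147)/(z - 10) + (1/294)/(z + 11) - (1/98)/(z - 3). Integrate each term: (1/147) ln|(z - 10)| + (1/294) ln|(z + 11)| - (1/98) ln|(z - 3)| + C


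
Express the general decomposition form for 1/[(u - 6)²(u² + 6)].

Repeated linear + quadratic: α/(u - 6) + β/(u - 6)² + (γu + δ)/(u² + 6)


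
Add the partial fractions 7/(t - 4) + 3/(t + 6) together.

Common denominator (t - 4)(t + 6). Numerator: 7(t + 6) + 3(t - 4) = (7t + 42) + (3t - 12) = 10t + 30
Result: (10t + 30)/[(t - 4)(t + 6)]


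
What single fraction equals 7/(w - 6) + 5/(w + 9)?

Common denominator (w - 6)(w + 9). Numerator: 7(w + 9) + 5(w - 6) = (7w + 63) + (5w - 30) = 12w + 33
Result: (12w + 33)/[(w - 6)(w + 9)]


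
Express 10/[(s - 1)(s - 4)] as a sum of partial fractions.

10/(s - 1)(s - 4) = A/(s - 1) + B/(s - 4). A = 10/(1 - 4) = -10/3, B = 10/(4 - 1) = 10/3
Result: (-10/3)/(s - 1) + (10/3)/(s - 4)


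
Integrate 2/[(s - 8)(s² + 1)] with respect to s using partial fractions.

Cover-up at s=8: A = 2/(8²+1) = 2/65. Coeff matching: B = -2/65, C = -16/65. Decomposition: (2/65)/(s - 8) - ((2/65)s + 16/65)/(s² + 1). Integrate: linear → ln, quadratic → (1/2)ln + arctan: (2/65) ln|(s - 8)| - (1/65) ln(s² + 1) - (16/65) arctan(s) + C


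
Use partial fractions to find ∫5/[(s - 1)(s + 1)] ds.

Decompose: 5/[(s - 1)(s + 1)] = (5/2)/(s - 1) - (5/2)/(s + 1). Integrate each term: (5/2) ln|(s - 1)| - (5/2) ln|(s + 1)| + C


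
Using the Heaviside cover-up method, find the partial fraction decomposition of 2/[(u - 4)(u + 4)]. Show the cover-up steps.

Cover (u - 4): set u=4, get α = 2/(4 + 4) = 1/4. Cover (u + 4): set u=-4, get β = 2/(-4 - 4) = -1/4.
Result: (1/4)/(u - 4) - (1/4)/(u + 4)


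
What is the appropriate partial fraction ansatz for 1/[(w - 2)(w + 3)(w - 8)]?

Three distinct linear factors: P/(w - 2) + Q/(w + 3) + R/(w - 8)


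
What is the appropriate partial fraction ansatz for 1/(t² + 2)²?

Repeated quadratic factor: (αt + β)/(t² + 2) + (γt + δ)/(t² + 2)²


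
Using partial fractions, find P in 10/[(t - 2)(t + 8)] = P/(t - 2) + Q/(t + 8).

Cover-up at t = 2: P = 10/(2 + 8) = 10/10 = 1


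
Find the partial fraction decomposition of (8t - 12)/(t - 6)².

(8t - 12) = P(t - 6) + Q. At t = 6: Q = 8·6 - 12 = 36. Coeff of t: P = 8
Result: 8/(t - 6) + 36/(t - 6)²


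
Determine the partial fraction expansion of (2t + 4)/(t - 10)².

(2t + 4) = α(t - 10) + β. At t = 10: β = 2·10 + 4 = 24. Coeff of t: α = 2
Result: 2/(t - 10) + 24/(t - 10)²


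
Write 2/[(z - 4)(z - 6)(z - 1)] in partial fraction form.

Using cover-up method: P = -1/3, Q = 1/5, R = 2/15
Result: (-1/3)/(z - 4) + (1/5)/(z - 6) + (2/15)/(z - 1)


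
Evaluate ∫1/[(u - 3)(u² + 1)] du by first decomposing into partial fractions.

Cover-up at u=3: P = 1/(3²+1) = 1/10. Coeff matching: Q = -1/10, R = -3/10. Decomposition: (1/10)/(u - 3) - ((1/10)u + 3/10)/(u² + 1). Integrate: linear → ln, quadratic → (1/2)ln + arctan: (1/10) ln|(u - 3)| - (1/20) ln(u² + 1) - (3/10) arctan(u) + C


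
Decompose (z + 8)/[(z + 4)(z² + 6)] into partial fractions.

At z=-4: α = (1·(-4) + 8)/((-4)² + 6) = 2/11. β = -α = -2/11, γ = 1 - (-4)·α = 19/11
Result: (2/11)/(z + 4) - ((2/11)z - 19/11)/(z² + 6)


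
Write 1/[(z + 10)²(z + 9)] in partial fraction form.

Cover-up at z=-9: C = 1/(-9 + 10)² = 1. Cover-up at z=-10: B = 1/(-10 + 9) = -1. Comparing z² coeff: A = -C = -1
Result: -1/(z + 10) - 1/(z + 10)² + 1/(z + 9)


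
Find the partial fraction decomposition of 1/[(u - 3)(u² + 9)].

Cover-up at u = 3: P = 1/(3² + 9) = 1/18. Then Q = -P = -1/18, R = -P·(0 + 3) = -1/6
Result: (1/18)/(u - 3) - ((1/18)u + 1/6)/(u² + 9)


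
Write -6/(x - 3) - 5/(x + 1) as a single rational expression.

Common denominator (x - 3)(x + 1). Numerator: -6(x + 1) - 5(x - 3) = (-6x - 6) - (5x - 15) = -11x + 9
Result: (-11x + 9)/[(x - 3)(x + 1)]


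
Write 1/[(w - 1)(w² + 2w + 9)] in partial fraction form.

Cover-up at w = 1: P = 1/(1² + 2·1 + 9) = 1/12. Then Q = -P = -1/12, R = -P·(2 + 1) = -1/4
Result: (1/12)/(w - 1) - ((1/12)w + 1/4)/(w² + 2w + 9)


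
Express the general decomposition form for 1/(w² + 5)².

Repeated quadratic factor: (Pw + Q)/(w² + 5) + (Rw + S)/(w² + 5)²


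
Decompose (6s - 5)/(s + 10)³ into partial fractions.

(6s - 5) = A(s + 10)² + B(s + 10) + C. At s = -10: C = 6·(-10) - 5 = -65. Coefficients: A = 0, B = 6
Result: 6/(s + 10)² - 65/(s + 10)³


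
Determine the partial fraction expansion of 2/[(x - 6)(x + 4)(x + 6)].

Using cover-up method: A = 1/60, B = -1/10, C = 1/12
Result: (1/60)/(x - 6) - (1/10)/(x + 4) + (1/12)/(x + 6)


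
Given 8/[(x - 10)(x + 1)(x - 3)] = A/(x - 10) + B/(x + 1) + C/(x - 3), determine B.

Cover-up at x = -1: B = 8/[(-1 - 10)(-1 - 3)] = 8/[(-11)(-4)] = 8/44 = 2/11


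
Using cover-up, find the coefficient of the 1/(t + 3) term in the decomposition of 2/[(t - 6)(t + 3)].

Cover (t + 3), set t=-3: 2/((t - 6) at t=-3) = 2/(-9) = -2/9


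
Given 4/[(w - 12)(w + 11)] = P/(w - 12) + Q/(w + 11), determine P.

Cover-up at w = 12: P = 4/(12 + 11) = 4/23


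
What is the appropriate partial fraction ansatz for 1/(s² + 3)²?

Repeated quadratic factor: (αs + β)/(s² + 3) + (γs + δ)/(s² + 3)²


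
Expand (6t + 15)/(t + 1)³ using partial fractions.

(6t + 15) = A(t + 1)² + B(t + 1) + C. At t = -1: C = 6·(-1) + 15 = 9. Coefficients: A = 0, B = 6
Result: 6/(t + 1)² + 9/(t + 1)³


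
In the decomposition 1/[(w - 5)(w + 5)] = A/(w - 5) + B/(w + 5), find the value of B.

Cover-up at w = -5: B = 1/(-5 - 5) = -1/10


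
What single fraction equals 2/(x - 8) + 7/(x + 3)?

Common denominator (x - 8)(x + 3). Numerator: 2(x + 3) + 7(x - 8) = (2x + 6) + (7x - 56) = 9x - 50
Result: (9x - 50)/[(x - 8)(x + 3)]


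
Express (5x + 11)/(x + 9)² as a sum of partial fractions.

(5x + 11) = A(x + 9) + B. At x = -9: B = 5·(-9) + 11 = -34. Coeff of x: A = 5
Result: 5/(x + 9) - 34/(x + 9)²


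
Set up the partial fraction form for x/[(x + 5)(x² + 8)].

Linear + irreducible quadratic: α/(x + 5) + (βx + γ)/(x² + 8)


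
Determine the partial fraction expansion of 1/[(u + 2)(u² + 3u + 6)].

Cover-up at u = -2: P = 1/((-2)² + 3·(-2) + 6) = 1/4. Then Q = -P = -1/4, R = -P·(3 - 2) = -1/4
Result: (1/4)/(u + 2) - ((1/4)u + 1/4)/(u² + 3u + 6)


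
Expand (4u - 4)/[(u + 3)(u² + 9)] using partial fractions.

At u=-3: A = (4·(-3) - 4)/((-3)² + 9) = -8/9. B = -A = 8/9, C = 4 - (-3)·A = 4/3
Result: (-8/9)/(u + 3) + ((8/9)u + 4/3)/(u² + 9)


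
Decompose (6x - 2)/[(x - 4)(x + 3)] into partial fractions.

At x=4: α = (6·4 - 2)/(4 + 3) = 22/7. At x=-3: β = (6·(-3) - 2)/(-3 - 4) = 20/7
Result: (22/7)/(x - 4) + (20/7)/(x + 3)
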